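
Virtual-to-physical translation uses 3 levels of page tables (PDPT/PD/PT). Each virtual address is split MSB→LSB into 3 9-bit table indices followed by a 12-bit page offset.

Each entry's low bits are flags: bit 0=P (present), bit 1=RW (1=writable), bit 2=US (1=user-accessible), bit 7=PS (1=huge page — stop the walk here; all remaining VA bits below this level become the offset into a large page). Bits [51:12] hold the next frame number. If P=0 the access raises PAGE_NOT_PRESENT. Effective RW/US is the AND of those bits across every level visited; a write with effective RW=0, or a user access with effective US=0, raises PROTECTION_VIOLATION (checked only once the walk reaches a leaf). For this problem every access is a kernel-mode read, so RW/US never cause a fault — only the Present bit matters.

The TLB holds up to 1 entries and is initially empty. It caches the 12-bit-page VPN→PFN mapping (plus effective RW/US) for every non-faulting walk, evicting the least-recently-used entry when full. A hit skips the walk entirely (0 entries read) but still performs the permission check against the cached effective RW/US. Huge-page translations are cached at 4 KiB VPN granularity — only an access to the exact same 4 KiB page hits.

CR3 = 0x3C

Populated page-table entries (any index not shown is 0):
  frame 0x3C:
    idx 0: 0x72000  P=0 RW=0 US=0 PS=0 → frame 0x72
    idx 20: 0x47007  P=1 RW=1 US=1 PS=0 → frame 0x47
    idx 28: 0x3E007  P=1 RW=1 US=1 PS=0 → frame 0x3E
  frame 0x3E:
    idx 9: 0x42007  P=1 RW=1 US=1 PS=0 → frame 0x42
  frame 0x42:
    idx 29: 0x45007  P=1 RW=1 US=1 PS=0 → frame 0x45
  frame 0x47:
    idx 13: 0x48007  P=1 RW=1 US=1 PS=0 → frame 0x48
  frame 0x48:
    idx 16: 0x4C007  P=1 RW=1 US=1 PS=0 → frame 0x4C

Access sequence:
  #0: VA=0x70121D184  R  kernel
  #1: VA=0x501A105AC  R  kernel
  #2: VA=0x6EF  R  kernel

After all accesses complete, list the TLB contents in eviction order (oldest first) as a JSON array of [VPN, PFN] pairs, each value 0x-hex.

Per-access translation:
#0 VA=0x70121D184 (r,kernel):
  [0] read 0x3C idx=28: raw=0x3E007 flags P=1 W=1 U=1 S=0
  [1] read 0x3E idx=9: raw=0x42007 flags P=1 W=1 U=1 S=0
  [2] read 0x42 idx=29: raw=0x45007 flags P=1 W=1 U=1 S=0
  → PA=0x45184  (3 entries read)
#1 VA=0x501A105AC (r,kernel):
  [0] read 0x3C idx=20: raw=0x47007 flags P=1 W=1 U=1 S=0
  [1] read 0x47 idx=13: raw=0x48007 flags P=1 W=1 U=1 S=0
  [2] read 0x48 idx=16: raw=0x4C007 flags P=1 W=1 U=1 S=0
  → PA=0x4C5AC  (3 entries read)
#2 VA=0x6EF (r,kernel):
  [0] read 0x3C idx=0: raw=0x72000 flags P=0 W=0 U=0 S=0
  → PAGE_NOT_PRESENT  (1 entries read)

TLB: [["0x501A10", "0x4C"]]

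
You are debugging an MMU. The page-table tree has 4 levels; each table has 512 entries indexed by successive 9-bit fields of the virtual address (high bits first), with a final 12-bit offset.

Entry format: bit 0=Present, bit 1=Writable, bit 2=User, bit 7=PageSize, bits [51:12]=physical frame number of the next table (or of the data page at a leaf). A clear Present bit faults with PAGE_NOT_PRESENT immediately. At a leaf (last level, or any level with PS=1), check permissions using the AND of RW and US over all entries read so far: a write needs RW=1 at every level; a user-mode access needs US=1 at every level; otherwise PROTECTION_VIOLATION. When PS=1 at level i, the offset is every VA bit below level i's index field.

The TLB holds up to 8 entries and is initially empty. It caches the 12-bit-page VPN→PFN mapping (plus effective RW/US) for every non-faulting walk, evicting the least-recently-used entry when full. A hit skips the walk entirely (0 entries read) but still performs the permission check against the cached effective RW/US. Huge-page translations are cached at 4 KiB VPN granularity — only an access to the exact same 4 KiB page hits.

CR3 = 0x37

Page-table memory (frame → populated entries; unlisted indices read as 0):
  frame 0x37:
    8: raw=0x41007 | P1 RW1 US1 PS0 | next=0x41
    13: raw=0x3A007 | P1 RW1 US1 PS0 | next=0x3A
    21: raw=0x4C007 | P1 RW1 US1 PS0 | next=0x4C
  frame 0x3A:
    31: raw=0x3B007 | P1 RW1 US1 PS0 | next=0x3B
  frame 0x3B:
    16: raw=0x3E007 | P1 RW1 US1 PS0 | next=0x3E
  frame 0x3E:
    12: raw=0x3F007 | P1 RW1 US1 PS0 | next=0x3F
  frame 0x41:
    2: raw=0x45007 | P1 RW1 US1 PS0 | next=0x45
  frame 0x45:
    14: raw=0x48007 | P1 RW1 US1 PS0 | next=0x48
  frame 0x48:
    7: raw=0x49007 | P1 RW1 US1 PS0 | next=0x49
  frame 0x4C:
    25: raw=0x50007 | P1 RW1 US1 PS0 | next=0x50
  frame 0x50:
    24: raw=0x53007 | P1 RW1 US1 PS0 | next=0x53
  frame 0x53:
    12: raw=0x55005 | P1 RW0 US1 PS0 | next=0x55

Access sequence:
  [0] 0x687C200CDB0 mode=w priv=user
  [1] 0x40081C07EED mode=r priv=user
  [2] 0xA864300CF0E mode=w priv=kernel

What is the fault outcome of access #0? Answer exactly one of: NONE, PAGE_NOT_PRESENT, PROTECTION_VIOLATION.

Trace:
#0 VA=0x687C200CDB0 (w,user):
  lvl0: tbl 0x37, slot 13 ⇒ 0x3A007 (P1/RW1/US1/PS0)
  lvl1: tbl 0x3A, slot 31 ⇒ 0x3B007 (P1/RW1/US1/PS0)
  lvl2: tbl 0x3B, slot 16 ⇒ 0x3E007 (P1/RW1/US1/PS0)
  lvl3: tbl 0x3E, slot 12 ⇒ 0x3F007 (P1/RW1/US1/PS0)
  ⇒ phys 0x3FDB0  [4 reads]
#1 VA=0x40081C07EED (r,user):
  lvl0: tbl 0x37, slot 8 ⇒ 0x41007 (P1/RW1/US1/PS0)
  lvl1: tbl 0x41, slot 2 ⇒ 0x45007 (P1/RW1/US1/PS0)
  lvl2: tbl 0x45, slot 14 ⇒ 0x48007 (P1/RW1/US1/PS0)
  lvl3: tbl 0x48, slot 7 ⇒ 0x49007 (P1/RW1/US1/PS0)
  ⇒ phys 0x49EED  [4 reads]
#2 VA=0xA864300CF0E (w,kernel):
  lvl0: tbl 0x37, slot 21 ⇒ 0x4C007 (P1/RW1/US1/PS0)
  lvl1: tbl 0x4C, slot 25 ⇒ 0x50007 (P1/RW1/US1/PS0)
  lvl2: tbl 0x50, slot 24 ⇒ 0x53007 (P1/RW1/US1/PS0)
  lvl3: tbl 0x53, slot 12 ⇒ 0x55005 (P1/RW0/US1/PS0)
  ⇒ fault: PROTECTION_VIOLATION  — 4 lookups

Access #0 fault: NONE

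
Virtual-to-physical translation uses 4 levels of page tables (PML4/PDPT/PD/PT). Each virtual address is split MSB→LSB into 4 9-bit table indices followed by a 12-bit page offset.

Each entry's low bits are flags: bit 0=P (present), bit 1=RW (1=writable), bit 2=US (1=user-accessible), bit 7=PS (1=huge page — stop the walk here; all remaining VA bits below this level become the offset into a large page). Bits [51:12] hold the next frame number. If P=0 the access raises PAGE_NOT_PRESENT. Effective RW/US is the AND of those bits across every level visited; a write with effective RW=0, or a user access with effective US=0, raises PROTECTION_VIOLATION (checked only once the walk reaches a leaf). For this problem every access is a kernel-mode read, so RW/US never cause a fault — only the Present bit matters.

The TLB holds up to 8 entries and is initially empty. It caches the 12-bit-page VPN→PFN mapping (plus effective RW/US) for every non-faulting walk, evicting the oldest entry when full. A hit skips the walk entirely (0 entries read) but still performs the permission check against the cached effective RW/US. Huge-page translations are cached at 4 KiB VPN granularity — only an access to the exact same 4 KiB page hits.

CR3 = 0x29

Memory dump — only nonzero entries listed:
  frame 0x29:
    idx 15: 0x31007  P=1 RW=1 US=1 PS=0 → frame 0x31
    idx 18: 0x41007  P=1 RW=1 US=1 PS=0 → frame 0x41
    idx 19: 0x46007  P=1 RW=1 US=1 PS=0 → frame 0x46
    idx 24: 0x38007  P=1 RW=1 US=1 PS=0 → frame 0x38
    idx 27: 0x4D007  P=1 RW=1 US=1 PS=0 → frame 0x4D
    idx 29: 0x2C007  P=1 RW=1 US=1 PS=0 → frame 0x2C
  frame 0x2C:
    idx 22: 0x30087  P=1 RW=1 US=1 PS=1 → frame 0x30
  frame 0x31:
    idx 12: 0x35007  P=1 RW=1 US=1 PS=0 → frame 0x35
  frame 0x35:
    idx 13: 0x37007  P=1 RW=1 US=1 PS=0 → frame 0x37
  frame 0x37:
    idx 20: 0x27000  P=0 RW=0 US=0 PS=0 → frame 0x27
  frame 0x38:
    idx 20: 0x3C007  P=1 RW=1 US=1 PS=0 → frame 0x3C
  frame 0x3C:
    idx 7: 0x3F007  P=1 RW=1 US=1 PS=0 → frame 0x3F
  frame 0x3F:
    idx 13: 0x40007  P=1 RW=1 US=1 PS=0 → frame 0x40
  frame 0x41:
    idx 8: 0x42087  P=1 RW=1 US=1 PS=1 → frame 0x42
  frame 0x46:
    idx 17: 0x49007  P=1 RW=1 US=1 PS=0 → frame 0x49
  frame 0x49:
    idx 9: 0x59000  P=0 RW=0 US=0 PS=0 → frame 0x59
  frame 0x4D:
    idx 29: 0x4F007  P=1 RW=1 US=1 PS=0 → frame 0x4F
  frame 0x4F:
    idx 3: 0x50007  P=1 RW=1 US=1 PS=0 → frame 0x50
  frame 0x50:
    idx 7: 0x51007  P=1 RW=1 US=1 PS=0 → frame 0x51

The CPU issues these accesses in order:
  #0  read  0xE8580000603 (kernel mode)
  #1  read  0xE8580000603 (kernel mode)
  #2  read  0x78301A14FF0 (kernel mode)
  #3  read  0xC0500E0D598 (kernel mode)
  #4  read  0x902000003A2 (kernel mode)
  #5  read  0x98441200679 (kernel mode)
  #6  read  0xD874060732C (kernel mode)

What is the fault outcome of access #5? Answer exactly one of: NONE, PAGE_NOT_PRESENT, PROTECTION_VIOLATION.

Walk each access:
#0 VA=0xE8580000603 (r,kernel):
  L0: frame=0x29 idx=29 entry=0x2C007 [P=1 RW=1 US=1 PS=0]
  L1: frame=0x2C idx=22 entry=0x30087 [P=1 RW=1 US=1 PS=1]
  → PA=0x30603 (huge @L1)  (2 entries read)
#1 VA=0xE8580000603 (r,kernel):
  TLB hit vpn=0xE8580000 → PA=0x30603
#2 VA=0x78301A14FF0 (r,kernel):
  L0: frame=0x29 idx=15 entry=0x31007 [P=1 RW=1 US=1 PS=0]
  L1: frame=0x31 idx=12 entry=0x35007 [P=1 RW=1 US=1 PS=0]
  L2: frame=0x35 idx=13 entry=0x37007 [P=1 RW=1 US=1 PS=0]
  L3: frame=0x37 idx=20 entry=0x27000 [P=0 RW=0 US=0 PS=0]
  ✗ PAGE_NOT_PRESENT  [4 reads]
#3 VA=0xC0500E0D598 (r,kernel):
  L0: frame=0x29 idx=24 entry=0x38007 [P=1 RW=1 US=1 PS=0]
  L1: frame=0x38 idx=20 entry=0x3C007 [P=1 RW=1 US=1 PS=0]
  L2: frame=0x3C idx=7 entry=0x3F007 [P=1 RW=1 US=1 PS=0]
  L3: frame=0x3F idx=13 entry=0x40007 [P=1 RW=1 US=1 PS=0]
  → PA=0x40598  (4 entries read)
#4 VA=0x902000003A2 (r,kernel):
  L0: frame=0x29 idx=18 entry=0x41007 [P=1 RW=1 US=1 PS=0]
  L1: frame=0x41 idx=8 entry=0x42087 [P=1 RW=1 US=1 PS=1]
  → PA=0x423A2 (huge @L1)  (2 entries read)
#5 VA=0x98441200679 (r,kernel):
  L0: frame=0x29 idx=19 entry=0x46007 [P=1 RW=1 US=1 PS=0]
  L1: frame=0x46 idx=17 entry=0x49007 [P=1 RW=1 US=1 PS=0]
  L2: frame=0x49 idx=9 entry=0x59000 [P=0 RW=0 US=0 PS=0]
  ✗ PAGE_NOT_PRESENT  [3 reads]
#6 VA=0xD874060732C (r,kernel):
  L0: frame=0x29 idx=27 entry=0x4D007 [P=1 RW=1 US=1 PS=0]
  L1: frame=0x4D idx=29 entry=0x4F007 [P=1 RW=1 US=1 PS=0]
  L2: frame=0x4F idx=3 entry=0x50007 [P=1 RW=1 US=1 PS=0]
  L3: frame=0x50 idx=7 entry=0x51007 [P=1 RW=1 US=1 PS=0]
  → PA=0x5132C  (4 entries read)

Access #5 fault: PAGE_NOT_PRESENT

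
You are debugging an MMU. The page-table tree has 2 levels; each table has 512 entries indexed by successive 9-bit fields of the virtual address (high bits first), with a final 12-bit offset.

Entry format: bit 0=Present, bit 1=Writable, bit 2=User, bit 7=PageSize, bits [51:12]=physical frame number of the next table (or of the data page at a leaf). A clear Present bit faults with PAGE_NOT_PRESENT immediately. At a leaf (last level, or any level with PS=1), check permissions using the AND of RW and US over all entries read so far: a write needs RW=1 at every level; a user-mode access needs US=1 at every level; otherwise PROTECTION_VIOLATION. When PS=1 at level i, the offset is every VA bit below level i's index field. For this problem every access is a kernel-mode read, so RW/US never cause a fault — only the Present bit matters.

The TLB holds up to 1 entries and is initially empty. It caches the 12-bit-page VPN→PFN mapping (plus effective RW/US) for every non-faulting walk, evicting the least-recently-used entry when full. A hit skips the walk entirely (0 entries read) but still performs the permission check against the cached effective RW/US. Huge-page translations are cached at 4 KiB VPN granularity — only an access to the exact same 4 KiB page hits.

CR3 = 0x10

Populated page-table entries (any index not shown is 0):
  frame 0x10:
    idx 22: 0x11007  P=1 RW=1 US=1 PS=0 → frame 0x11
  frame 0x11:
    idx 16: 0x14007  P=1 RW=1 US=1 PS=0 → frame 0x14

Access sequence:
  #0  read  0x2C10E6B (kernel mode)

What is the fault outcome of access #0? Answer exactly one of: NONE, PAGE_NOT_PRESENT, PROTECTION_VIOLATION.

Walk each access:
#0 VA=0x2C10E6B (r,kernel):
  lvl0: tbl 0x10, slot 22 ⇒ 0x11007 (P1/RW1/US1/PS0)
  lvl1: tbl 0x11, slot 16 ⇒ 0x14007 (P1/RW1/US1/PS0)
  → PA=0x14E6B  (2 entries read)

Access #0 fault: NONE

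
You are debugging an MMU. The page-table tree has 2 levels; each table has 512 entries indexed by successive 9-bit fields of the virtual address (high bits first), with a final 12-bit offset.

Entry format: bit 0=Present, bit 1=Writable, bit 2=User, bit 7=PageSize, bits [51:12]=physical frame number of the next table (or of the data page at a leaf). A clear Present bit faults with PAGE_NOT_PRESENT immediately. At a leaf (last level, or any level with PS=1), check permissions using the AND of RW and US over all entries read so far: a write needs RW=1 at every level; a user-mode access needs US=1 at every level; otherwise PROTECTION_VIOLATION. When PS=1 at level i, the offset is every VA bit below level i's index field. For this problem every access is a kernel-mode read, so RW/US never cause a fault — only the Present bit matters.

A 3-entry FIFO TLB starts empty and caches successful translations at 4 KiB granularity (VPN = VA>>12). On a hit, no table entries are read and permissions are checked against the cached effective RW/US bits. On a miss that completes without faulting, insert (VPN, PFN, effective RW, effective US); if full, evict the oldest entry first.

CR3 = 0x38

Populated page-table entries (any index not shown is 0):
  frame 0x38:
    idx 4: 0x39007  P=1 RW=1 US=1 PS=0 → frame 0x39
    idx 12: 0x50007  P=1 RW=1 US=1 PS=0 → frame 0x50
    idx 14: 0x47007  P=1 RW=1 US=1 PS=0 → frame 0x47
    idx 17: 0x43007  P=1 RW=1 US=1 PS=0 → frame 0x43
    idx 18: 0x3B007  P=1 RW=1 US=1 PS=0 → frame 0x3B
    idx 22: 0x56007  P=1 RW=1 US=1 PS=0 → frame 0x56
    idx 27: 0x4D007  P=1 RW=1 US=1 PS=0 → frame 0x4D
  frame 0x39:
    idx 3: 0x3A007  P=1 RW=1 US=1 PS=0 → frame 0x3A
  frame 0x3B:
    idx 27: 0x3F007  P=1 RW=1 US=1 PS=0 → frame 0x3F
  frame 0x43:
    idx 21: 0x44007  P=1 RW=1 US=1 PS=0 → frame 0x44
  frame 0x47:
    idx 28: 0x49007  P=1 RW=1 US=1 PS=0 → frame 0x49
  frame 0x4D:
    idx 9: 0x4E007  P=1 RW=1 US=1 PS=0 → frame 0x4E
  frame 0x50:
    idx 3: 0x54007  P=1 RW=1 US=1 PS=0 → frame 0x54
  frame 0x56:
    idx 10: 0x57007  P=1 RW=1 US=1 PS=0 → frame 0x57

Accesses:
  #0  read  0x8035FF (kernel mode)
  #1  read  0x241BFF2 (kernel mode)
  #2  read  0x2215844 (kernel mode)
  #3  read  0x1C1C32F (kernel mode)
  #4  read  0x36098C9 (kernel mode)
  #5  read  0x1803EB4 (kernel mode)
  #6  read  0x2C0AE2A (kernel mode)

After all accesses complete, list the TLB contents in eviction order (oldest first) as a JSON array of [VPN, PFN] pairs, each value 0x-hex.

Trace:
#0 VA=0x8035FF (r,kernel):
  [0] read 0x38 idx=4: raw=0x39007 flags P=1 W=1 U=1 S=0
  [1] read 0x39 idx=3: raw=0x3A007 flags P=1 W=1 U=1 S=0
  ✓ 0x3A5FF  — 2 lookups
#1 VA=0x241BFF2 (r,kernel):
  [0] read 0x38 idx=18: raw=0x3B007 flags P=1 W=1 U=1 S=0
  [1] read 0x3B idx=27: raw=0x3F007 flags P=1 W=1 U=1 S=0
  ✓ 0x3FFF2  — 2 lookups
#2 VA=0x2215844 (r,kernel):
  [0] read 0x38 idx=17: raw=0x43007 flags P=1 W=1 U=1 S=0
  [1] read 0x43 idx=21: raw=0x44007 flags P=1 W=1 U=1 S=0
  ✓ 0x44844  — 2 lookups
#3 VA=0x1C1C32F (r,kernel):
  [0] read 0x38 idx=14: raw=0x47007 flags P=1 W=1 U=1 S=0
  [1] read 0x47 idx=28: raw=0x49007 flags P=1 W=1 U=1 S=0
  ✓ 0x4932F  — 2 lookups
#4 VA=0x36098C9 (r,kernel):
  [0] read 0x38 idx=27: raw=0x4D007 flags P=1 W=1 U=1 S=0
  [1] read 0x4D idx=9: raw=0x4E007 flags P=1 W=1 U=1 S=0
  ✓ 0x4E8C9  — 2 lookups
#5 VA=0x1803EB4 (r,kernel):
  [0] read 0x38 idx=12: raw=0x50007 flags P=1 W=1 U=1 S=0
  [1] read 0x50 idx=3: raw=0x54007 flags P=1 W=1 U=1 S=0
  ✓ 0x54EB4  — 2 lookups
#6 VA=0x2C0AE2A (r,kernel):
  [0] read 0x38 idx=22: raw=0x56007 flags P=1 W=1 U=1 S=0
  [1] read 0x56 idx=10: raw=0x57007 flags P=1 W=1 U=1 S=0
  ✓ 0x57E2A  — 2 lookups

TLB: [["0x3609", "0x4E"], ["0x1803", "0x54"], ["0x2C0A", "0x57"]]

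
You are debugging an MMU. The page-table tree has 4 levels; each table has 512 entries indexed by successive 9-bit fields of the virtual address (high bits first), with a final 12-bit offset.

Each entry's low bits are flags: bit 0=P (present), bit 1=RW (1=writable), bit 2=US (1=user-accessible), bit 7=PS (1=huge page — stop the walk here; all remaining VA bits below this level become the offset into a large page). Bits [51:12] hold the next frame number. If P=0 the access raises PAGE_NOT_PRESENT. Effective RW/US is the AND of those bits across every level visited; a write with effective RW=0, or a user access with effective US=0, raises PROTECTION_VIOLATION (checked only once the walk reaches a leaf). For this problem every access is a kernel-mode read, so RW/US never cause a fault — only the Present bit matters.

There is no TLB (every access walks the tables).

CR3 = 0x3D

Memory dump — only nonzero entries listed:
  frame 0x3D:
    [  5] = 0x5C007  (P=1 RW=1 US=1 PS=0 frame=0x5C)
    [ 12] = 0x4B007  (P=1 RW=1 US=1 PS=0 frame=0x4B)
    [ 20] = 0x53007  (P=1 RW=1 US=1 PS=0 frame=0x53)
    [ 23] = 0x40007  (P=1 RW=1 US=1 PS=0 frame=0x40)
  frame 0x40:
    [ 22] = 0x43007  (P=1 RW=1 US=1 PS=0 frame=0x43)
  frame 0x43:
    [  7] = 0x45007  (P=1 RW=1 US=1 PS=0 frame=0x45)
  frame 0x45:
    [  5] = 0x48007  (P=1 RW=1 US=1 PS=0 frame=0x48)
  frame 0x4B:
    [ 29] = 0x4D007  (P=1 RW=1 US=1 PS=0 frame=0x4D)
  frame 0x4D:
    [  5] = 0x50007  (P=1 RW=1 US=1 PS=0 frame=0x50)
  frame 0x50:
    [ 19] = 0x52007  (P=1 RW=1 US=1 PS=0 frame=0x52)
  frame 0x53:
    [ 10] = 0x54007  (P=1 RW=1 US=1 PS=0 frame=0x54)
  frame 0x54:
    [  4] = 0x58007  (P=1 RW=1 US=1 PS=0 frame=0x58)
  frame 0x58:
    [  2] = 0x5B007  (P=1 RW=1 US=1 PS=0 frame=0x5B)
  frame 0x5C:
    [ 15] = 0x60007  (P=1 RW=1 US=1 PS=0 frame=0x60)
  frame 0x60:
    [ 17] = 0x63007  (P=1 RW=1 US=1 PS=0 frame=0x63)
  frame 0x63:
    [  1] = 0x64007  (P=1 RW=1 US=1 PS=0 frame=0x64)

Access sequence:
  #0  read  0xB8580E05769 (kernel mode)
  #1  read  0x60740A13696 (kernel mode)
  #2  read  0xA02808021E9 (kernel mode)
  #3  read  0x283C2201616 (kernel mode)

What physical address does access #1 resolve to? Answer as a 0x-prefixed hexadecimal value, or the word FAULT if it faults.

Trace:
#0 VA=0xB8580E05769 (r,kernel):
  lvl0: tbl 0x3D, slot 23 ⇒ 0x40007 (P1/RW1/US1/PS0)
  lvl1: tbl 0x40, slot 22 ⇒ 0x43007 (P1/RW1/US1/PS0)
  lvl2: tbl 0x43, slot 7 ⇒ 0x45007 (P1/RW1/US1/PS0)
  lvl3: tbl 0x45, slot 5 ⇒ 0x48007 (P1/RW1/US1/PS0)
  ✓ 0x48769  — 4 lookups
#1 VA=0x60740A13696 (r,kernel):
  lvl0: tbl 0x3D, slot 12 ⇒ 0x4B007 (P1/RW1/US1/PS0)
  lvl1: tbl 0x4B, slot 29 ⇒ 0x4D007 (P1/RW1/US1/PS0)
  lvl2: tbl 0x4D, slot 5 ⇒ 0x50007 (P1/RW1/US1/PS0)
  lvl3: tbl 0x50, slot 19 ⇒ 0x52007 (P1/RW1/US1/PS0)
  ✓ 0x52696  — 4 lookups
#2 VA=0xA02808021E9 (r,kernel):
  lvl0: tbl 0x3D, slot 20 ⇒ 0x53007 (P1/RW1/US1/PS0)
  lvl1: tbl 0x53, slot 10 ⇒ 0x54007 (P1/RW1/US1/PS0)
  lvl2: tbl 0x54, slot 4 ⇒ 0x58007 (P1/RW1/US1/PS0)
  lvl3: tbl 0x58, slot 2 ⇒ 0x5B007 (P1/RW1/US1/PS0)
  ✓ 0x5B1E9  — 4 lookups
#3 VA=0x283C2201616 (r,kernel):
  lvl0: tbl 0x3D, slot 5 ⇒ 0x5C007 (P1/RW1/US1/PS0)
  lvl1: tbl 0x5C, slot 15 ⇒ 0x60007 (P1/RW1/US1/PS0)
  lvl2: tbl 0x60, slot 17 ⇒ 0x63007 (P1/RW1/US1/PS0)
  lvl3: tbl 0x63, slot 1 ⇒ 0x64007 (P1/RW1/US1/PS0)
  ✓ 0x64616  — 4 lookups

Access #1 PA: 0x52696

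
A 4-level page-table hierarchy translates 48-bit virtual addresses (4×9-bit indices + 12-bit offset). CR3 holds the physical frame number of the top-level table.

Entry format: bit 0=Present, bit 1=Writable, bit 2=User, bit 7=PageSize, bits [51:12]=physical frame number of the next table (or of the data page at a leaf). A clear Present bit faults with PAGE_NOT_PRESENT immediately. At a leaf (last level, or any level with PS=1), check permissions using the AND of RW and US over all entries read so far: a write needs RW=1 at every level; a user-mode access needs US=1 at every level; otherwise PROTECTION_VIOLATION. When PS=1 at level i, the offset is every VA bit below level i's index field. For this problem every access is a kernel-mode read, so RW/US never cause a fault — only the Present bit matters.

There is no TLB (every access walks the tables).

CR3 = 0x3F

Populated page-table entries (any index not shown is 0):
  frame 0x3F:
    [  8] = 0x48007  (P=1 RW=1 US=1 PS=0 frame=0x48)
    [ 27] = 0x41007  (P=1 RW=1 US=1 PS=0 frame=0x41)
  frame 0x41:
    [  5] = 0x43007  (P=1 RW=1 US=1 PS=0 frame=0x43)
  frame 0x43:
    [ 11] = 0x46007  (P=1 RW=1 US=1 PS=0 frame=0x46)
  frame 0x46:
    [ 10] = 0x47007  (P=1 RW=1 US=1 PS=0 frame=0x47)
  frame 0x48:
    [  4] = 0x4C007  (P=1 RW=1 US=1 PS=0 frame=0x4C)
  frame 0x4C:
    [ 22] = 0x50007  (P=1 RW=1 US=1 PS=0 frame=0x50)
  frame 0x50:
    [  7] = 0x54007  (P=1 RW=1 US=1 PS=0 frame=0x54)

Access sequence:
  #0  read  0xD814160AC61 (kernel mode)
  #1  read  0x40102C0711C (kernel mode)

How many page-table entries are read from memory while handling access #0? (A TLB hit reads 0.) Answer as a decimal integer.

Walk each access:
#0 VA=0xD814160AC61 (r,kernel):
  [0] read 0x3F idx=27: raw=0x41007 flags P=1 W=1 U=1 S=0
  [1] read 0x41 idx=5: raw=0x43007 flags P=1 W=1 U=1 S=0
  [2] read 0x43 idx=11: raw=0x46007 flags P=1 W=1 U=1 S=0
  [3] read 0x46 idx=10: raw=0x47007 flags P=1 W=1 U=1 S=0
  ✓ 0x47C61  — 4 lookups
#1 VA=0x40102C0711C (r,kernel):
  [0] read 0x3F idx=8: raw=0x48007 flags P=1 W=1 U=1 S=0
  [1] read 0x48 idx=4: raw=0x4C007 flags P=1 W=1 U=1 S=0
  [2] read 0x4C idx=22: raw=0x50007 flags P=1 W=1 U=1 S=0
  [3] read 0x50 idx=7: raw=0x54007 flags P=1 W=1 U=1 S=0
  ✓ 0x5411C  — 4 lookups

Entries read for #0: 4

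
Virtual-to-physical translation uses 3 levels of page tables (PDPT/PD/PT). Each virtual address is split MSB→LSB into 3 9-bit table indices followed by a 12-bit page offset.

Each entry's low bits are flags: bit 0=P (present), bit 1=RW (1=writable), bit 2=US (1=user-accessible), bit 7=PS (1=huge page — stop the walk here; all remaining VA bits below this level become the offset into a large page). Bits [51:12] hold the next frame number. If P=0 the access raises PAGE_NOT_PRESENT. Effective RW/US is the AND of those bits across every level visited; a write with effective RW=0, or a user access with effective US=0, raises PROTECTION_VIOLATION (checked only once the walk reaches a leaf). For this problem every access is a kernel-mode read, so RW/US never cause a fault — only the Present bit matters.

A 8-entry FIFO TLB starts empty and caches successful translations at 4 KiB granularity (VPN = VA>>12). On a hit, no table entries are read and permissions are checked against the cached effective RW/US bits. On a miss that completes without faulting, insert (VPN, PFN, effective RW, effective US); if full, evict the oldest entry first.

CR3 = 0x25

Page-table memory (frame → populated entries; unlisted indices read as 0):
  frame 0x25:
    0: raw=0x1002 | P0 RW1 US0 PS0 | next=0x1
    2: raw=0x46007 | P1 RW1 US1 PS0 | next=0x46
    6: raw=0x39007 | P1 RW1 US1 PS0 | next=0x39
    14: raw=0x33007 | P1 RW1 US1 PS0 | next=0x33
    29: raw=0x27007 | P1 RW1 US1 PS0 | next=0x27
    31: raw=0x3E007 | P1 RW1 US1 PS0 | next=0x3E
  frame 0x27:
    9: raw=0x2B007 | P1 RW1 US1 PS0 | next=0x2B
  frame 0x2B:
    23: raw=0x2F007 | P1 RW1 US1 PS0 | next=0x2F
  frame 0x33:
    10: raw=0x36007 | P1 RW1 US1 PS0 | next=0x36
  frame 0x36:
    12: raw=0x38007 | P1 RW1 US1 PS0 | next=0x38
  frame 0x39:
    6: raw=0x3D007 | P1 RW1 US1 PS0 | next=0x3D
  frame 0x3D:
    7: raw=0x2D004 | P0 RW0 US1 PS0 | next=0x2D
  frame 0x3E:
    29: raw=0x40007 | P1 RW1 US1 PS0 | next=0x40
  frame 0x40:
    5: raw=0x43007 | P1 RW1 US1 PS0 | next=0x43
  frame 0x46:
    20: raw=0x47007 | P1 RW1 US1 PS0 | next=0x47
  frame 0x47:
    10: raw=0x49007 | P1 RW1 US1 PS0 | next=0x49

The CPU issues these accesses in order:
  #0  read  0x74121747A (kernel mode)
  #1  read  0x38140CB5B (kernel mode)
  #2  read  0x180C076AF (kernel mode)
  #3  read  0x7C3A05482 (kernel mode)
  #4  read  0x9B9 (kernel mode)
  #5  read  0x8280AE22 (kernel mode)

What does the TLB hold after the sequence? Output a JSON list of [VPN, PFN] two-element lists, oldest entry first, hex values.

Trace:
#0 VA=0x74121747A (r,kernel):
  L0: frame=0x25 idx=29 entry=0x27007 [P=1 RW=1 US=1 PS=0]
  L1: frame=0x27 idx=9 entry=0x2B007 [P=1 RW=1 US=1 PS=0]
  L2: frame=0x2B idx=23 entry=0x2F007 [P=1 RW=1 US=1 PS=0]
  ✓ 0x2F47A  — 3 lookups
#1 VA=0x38140CB5B (r,kernel):
  L0: frame=0x25 idx=14 entry=0x33007 [P=1 RW=1 US=1 PS=0]
  L1: frame=0x33 idx=10 entry=0x36007 [P=1 RW=1 US=1 PS=0]
  L2: frame=0x36 idx=12 entry=0x38007 [P=1 RW=1 US=1 PS=0]
  ✓ 0x38B5B  — 3 lookups
#2 VA=0x180C076AF (r,kernel):
  L0: frame=0x25 idx=6 entry=0x39007 [P=1 RW=1 US=1 PS=0]
  L1: frame=0x39 idx=6 entry=0x3D007 [P=1 RW=1 US=1 PS=0]
  L2: frame=0x3D idx=7 entry=0x2D004 [P=0 RW=0 US=1 PS=0]
  ⇒ fault: PAGE_NOT_PRESENT  — 3 lookups
#3 VA=0x7C3A05482 (r,kernel):
  L0: frame=0x25 idx=31 entry=0x3E007 [P=1 RW=1 US=1 PS=0]
  L1: frame=0x3E idx=29 entry=0x40007 [P=1 RW=1 US=1 PS=0]
  L2: frame=0x40 idx=5 entry=0x43007 [P=1 RW=1 US=1 PS=0]
  ✓ 0x43482  — 3 lookups
#4 VA=0x9B9 (r,kernel):
  L0: frame=0x25 idx=0 entry=0x1002 [P=0 RW=1 US=0 PS=0]
  ⇒ fault: PAGE_NOT_PRESENT  — 1 lookups
#5 VA=0x8280AE22 (r,kernel):
  L0: frame=0x25 idx=2 entry=0x46007 [P=1 RW=1 US=1 PS=0]
  L1: frame=0x46 idx=20 entry=0x47007 [P=1 RW=1 US=1 PS=0]
  L2: frame=0x47 idx=10 entry=0x49007 [P=1 RW=1 US=1 PS=0]
  ✓ 0x49E22  — 3 lookups

TLB: [["0x741217", "0x2F"], ["0x38140C", "0x38"], ["0x7C3A05", "0x43"], ["0x8280A", "0x49"]]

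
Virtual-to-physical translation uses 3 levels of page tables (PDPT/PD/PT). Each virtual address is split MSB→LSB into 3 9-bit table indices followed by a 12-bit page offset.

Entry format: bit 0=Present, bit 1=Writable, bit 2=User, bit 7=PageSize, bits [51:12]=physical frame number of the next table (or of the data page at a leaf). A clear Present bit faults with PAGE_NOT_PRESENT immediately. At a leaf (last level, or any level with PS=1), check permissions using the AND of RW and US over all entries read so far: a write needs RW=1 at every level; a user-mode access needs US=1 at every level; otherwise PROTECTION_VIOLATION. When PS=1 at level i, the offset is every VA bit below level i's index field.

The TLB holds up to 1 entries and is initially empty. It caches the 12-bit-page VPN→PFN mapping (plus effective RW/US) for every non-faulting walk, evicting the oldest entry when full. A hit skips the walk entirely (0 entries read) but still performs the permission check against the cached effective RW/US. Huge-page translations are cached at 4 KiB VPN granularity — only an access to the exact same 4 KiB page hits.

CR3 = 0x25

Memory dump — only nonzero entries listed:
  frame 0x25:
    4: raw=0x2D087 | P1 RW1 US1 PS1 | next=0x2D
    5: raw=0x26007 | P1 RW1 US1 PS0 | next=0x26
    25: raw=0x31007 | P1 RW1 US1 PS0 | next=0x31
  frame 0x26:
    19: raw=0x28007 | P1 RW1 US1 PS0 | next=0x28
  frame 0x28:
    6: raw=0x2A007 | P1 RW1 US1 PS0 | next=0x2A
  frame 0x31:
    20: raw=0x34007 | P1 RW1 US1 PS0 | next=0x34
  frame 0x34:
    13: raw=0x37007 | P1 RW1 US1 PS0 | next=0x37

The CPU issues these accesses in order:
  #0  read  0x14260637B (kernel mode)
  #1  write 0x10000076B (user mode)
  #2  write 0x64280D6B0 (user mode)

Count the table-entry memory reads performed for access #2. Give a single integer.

Trace:
#0 VA=0x14260637B (r,kernel):
  [0] read 0x25 idx=5: raw=0x26007 flags P=1 W=1 U=1 S=0
  [1] read 0x26 idx=19: raw=0x28007 flags P=1 W=1 U=1 S=0
  [2] read 0x28 idx=6: raw=0x2A007 flags P=1 W=1 U=1 S=0
  ✓ 0x2A37B  — 3 lookups
#1 VA=0x10000076B (w,user):
  [0] read 0x25 idx=4: raw=0x2D087 flags P=1 W=1 U=1 S=1
  ✓ 0x2D76B (huge @L0)  — 1 lookups
#2 VA=0x64280D6B0 (w,user):
  [0] read 0x25 idx=25: raw=0x31007 flags P=1 W=1 U=1 S=0
  [1] read 0x31 idx=20: raw=0x34007 flags P=1 W=1 U=1 S=0
  [2] read 0x34 idx=13: raw=0x37007 flags P=1 W=1 U=1 S=0
  ✓ 0x376B0  — 3 lookups

Entries read for #2: 3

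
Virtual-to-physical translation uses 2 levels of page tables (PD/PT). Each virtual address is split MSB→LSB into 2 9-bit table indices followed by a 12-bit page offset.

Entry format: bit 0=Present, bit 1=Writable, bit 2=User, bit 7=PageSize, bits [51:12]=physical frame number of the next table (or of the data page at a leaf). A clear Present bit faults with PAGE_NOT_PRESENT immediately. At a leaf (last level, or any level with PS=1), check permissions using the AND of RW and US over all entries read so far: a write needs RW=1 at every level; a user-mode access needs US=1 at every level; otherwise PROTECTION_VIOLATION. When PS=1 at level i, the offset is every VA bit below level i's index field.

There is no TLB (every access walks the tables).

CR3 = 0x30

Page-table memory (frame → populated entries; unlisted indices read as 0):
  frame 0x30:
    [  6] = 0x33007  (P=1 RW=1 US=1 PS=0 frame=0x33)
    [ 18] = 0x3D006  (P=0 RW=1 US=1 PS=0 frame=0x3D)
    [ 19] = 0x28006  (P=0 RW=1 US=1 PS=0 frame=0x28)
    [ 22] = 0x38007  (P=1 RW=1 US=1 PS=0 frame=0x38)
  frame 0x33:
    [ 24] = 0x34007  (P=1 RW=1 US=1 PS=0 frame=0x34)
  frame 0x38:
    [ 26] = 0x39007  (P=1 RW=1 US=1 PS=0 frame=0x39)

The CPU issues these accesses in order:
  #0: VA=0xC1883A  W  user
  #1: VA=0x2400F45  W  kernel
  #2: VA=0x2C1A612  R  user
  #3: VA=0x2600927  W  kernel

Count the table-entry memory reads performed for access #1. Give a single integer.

Per-access translation:
#0 VA=0xC1883A (w,user):
  [0] read 0x30 idx=6: raw=0x33007 flags P=1 W=1 U=1 S=0
  [1] read 0x33 idx=24: raw=0x34007 flags P=1 W=1 U=1 S=0
  ⇒ phys 0x3483A  [2 reads]
#1 VA=0x2400F45 (w,kernel):
  [0] read 0x30 idx=18: raw=0x3D006 flags P=0 W=1 U=1 S=0
  ✗ PAGE_NOT_PRESENT  [1 reads]
#2 VA=0x2C1A612 (r,user):
  [0] read 0x30 idx=22: raw=0x38007 flags P=1 W=1 U=1 S=0
  [1] read 0x38 idx=26: raw=0x39007 flags P=1 W=1 U=1 S=0
  ⇒ phys 0x39612  [2 reads]
#3 VA=0x2600927 (w,kernel):
  [0] read 0x30 idx=19: raw=0x28006 flags P=0 W=1 U=1 S=0
  ✗ PAGE_NOT_PRESENT  [1 reads]

Entries read for #1: 1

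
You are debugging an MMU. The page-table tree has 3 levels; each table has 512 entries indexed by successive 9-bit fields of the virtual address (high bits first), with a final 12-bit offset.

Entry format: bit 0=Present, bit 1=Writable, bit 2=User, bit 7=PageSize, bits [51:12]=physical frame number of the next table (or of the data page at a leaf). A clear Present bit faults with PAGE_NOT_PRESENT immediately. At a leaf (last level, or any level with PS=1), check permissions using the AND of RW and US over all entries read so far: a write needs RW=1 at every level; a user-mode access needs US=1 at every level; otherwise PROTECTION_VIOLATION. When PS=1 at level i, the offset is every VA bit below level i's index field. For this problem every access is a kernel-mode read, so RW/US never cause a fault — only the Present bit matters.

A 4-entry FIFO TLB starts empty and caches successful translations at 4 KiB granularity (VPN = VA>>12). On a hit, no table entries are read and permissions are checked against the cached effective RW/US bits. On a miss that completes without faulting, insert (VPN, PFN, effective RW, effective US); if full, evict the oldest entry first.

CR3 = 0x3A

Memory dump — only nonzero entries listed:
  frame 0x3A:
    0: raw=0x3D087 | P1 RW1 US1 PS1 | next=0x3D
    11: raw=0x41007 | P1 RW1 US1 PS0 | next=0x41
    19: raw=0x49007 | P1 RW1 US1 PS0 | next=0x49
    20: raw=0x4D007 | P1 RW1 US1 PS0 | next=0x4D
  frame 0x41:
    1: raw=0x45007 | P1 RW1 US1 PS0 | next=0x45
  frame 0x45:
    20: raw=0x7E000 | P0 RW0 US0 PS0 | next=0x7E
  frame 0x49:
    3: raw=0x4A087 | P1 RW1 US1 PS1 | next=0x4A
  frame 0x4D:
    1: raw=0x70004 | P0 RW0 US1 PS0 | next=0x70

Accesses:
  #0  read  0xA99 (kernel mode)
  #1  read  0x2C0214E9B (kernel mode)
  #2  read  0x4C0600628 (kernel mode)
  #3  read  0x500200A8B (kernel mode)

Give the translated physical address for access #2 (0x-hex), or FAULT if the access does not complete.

Trace:
#0 VA=0xA99 (r,kernel):
  L0: frame=0x3A idx=0 entry=0x3D087 [P=1 RW=1 US=1 PS=1]
  ⇒ phys 0x3DA99 (huge @L0)  [1 reads]
#1 VA=0x2C0214E9B (r,kernel):
  L0: frame=0x3A idx=11 entry=0x41007 [P=1 RW=1 US=1 PS=0]
  L1: frame=0x41 idx=1 entry=0x45007 [P=1 RW=1 US=1 PS=0]
  L2: frame=0x45 idx=20 entry=0x7E000 [P=0 RW=0 US=0 PS=0]
  ✗ PAGE_NOT_PRESENT  [3 reads]
#2 VA=0x4C0600628 (r,kernel):
  L0: frame=0x3A idx=19 entry=0x49007 [P=1 RW=1 US=1 PS=0]
  L1: frame=0x49 idx=3 entry=0x4A087 [P=1 RW=1 US=1 PS=1]
  ⇒ phys 0x4A628 (huge @L1)  [2 reads]
#3 VA=0x500200A8B (r,kernel):
  L0: frame=0x3A idx=20 entry=0x4D007 [P=1 RW=1 US=1 PS=0]
  L1: frame=0x4D idx=1 entry=0x70004 [P=0 RW=0 US=1 PS=0]
  ✗ PAGE_NOT_PRESENT  [2 reads]

Access #2 PA: 0x4A628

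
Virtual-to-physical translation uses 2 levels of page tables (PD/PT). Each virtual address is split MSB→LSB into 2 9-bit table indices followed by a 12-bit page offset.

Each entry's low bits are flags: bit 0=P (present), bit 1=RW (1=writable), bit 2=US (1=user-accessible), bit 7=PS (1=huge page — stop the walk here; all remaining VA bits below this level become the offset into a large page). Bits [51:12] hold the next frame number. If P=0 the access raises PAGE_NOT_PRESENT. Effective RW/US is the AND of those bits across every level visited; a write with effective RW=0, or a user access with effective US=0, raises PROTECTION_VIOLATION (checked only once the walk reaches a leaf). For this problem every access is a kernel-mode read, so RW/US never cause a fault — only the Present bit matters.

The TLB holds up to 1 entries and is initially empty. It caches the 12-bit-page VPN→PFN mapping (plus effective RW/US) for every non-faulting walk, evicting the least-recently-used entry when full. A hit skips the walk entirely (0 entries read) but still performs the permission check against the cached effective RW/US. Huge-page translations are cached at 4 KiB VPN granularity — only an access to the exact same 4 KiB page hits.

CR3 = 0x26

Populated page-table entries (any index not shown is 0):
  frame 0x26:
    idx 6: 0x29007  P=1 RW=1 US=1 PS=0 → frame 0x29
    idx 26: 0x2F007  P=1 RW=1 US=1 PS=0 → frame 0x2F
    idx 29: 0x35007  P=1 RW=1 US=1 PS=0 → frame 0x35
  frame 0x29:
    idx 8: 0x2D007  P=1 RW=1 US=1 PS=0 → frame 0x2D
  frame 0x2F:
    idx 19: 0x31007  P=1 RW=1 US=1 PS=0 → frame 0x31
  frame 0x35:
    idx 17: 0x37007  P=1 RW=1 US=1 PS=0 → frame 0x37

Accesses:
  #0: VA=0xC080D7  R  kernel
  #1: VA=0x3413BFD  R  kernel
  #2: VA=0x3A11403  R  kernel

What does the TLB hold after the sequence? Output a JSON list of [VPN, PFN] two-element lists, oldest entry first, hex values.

Walk each access:
#0 VA=0xC080D7 (r,kernel):
  [0] read 0x26 idx=6: raw=0x29007 flags P=1 W=1 U=1 S=0
  [1] read 0x29 idx=8: raw=0x2D007 flags P=1 W=1 U=1 S=0
  ✓ 0x2D0D7  — 2 lookups
#1 VA=0x3413BFD (r,kernel):
  [0] read 0x26 idx=26: raw=0x2F007 flags P=1 W=1 U=1 S=0
  [1] read 0x2F idx=19: raw=0x31007 flags P=1 W=1 U=1 S=0
  ✓ 0x31BFD  — 2 lookups
#2 VA=0x3A11403 (r,kernel):
  [0] read 0x26 idx=29: raw=0x35007 flags P=1 W=1 U=1 S=0
  [1] read 0x35 idx=17: raw=0x37007 flags P=1 W=1 U=1 S=0
  ✓ 0x37403  — 2 lookups

TLB: [["0x3A11", "0x37"]]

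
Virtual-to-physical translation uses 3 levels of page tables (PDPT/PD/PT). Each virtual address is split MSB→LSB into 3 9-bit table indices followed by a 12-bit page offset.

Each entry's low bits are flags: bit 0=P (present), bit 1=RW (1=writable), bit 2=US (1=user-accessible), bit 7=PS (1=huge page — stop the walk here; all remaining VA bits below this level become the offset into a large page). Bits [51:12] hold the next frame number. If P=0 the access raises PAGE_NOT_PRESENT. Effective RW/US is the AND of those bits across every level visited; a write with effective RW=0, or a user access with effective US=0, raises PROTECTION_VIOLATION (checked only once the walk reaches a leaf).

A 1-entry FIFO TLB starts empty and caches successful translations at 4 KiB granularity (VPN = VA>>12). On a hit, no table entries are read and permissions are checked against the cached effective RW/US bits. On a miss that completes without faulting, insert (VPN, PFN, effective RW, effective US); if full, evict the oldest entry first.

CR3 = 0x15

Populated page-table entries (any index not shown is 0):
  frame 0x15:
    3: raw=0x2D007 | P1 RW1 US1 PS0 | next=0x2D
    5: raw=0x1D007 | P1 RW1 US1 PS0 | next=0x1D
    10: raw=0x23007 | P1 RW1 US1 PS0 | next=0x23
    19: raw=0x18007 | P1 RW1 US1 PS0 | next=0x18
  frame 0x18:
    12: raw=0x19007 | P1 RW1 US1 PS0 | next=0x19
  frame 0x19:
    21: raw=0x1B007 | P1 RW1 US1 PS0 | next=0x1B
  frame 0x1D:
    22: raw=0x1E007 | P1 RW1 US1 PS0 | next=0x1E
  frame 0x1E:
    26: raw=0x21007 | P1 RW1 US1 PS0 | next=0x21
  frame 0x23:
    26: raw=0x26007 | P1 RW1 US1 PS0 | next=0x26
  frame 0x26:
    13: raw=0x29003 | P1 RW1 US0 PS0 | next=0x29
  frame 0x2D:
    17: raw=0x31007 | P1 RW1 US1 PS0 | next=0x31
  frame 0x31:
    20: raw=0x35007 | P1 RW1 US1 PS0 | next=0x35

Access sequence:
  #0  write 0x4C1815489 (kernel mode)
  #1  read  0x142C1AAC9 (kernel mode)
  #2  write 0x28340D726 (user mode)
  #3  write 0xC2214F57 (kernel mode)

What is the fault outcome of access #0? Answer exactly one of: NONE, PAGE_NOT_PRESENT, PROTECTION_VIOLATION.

Per-access translation:
#0 VA=0x4C1815489 (w,kernel):
  [0] read 0x15 idx=19: raw=0x18007 flags P=1 W=1 U=1 S=0
  [1] read 0x18 idx=12: raw=0x19007 flags P=1 W=1 U=1 S=0
  [2] read 0x19 idx=21: raw=0x1B007 flags P=1 W=1 U=1 S=0
  → PA=0x1B489  (3 entries read)
#1 VA=0x142C1AAC9 (r,kernel):
  [0] read 0x15 idx=5: raw=0x1D007 flags P=1 W=1 U=1 S=0
  [1] read 0x1D idx=22: raw=0x1E007 flags P=1 W=1 U=1 S=0
  [2] read 0x1E idx=26: raw=0x21007 flags P=1 W=1 U=1 S=0
  → PA=0x21AC9  (3 entries read)
#2 VA=0x28340D726 (w,user):
  [0] read 0x15 idx=10: raw=0x23007 flags P=1 W=1 U=1 S=0
  [1] read 0x23 idx=26: raw=0x26007 flags P=1 W=1 U=1 S=0
  [2] read 0x26 idx=13: raw=0x29003 flags P=1 W=1 U=0 S=0
  ✗ PROTECTION_VIOLATION  [3 reads]
#3 VA=0xC2214F57 (w,kernel):
  [0] read 0x15 idx=3: raw=0x2D007 flags P=1 W=1 U=1 S=0
  [1] read 0x2D idx=17: raw=0x31007 flags P=1 W=1 U=1 S=0
  [2] read 0x31 idx=20: raw=0x35007 flags P=1 W=1 U=1 S=0
  → PA=0x35F57  (3 entries read)

Access #0 fault: NONE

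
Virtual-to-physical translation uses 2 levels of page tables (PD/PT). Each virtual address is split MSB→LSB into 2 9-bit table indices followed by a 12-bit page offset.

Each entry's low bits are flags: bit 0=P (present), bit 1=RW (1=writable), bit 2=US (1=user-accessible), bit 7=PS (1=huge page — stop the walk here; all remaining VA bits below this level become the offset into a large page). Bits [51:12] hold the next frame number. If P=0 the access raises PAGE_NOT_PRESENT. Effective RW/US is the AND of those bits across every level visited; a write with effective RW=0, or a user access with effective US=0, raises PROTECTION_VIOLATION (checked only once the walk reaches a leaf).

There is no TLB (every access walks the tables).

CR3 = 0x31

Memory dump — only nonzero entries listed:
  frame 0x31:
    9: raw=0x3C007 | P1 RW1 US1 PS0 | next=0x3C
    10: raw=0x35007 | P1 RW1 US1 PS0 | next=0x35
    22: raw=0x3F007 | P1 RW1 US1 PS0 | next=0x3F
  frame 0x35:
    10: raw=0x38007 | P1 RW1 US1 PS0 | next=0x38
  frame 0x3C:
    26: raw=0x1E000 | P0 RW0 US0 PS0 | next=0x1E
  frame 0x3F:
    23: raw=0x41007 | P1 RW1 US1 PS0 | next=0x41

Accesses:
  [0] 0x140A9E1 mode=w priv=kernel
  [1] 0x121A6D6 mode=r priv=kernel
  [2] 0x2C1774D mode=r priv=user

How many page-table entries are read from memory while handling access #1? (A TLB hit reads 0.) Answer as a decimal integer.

Trace:
#0 VA=0x140A9E1 (w,kernel):
  lvl0: tbl 0x31, slot 10 ⇒ 0x35007 (P1/RW1/US1/PS0)
  lvl1: tbl 0x35, slot 10 ⇒ 0x38007 (P1/RW1/US1/PS0)
  → PA=0x389E1  (2 entries read)
#1 VA=0x121A6D6 (r,kernel):
  lvl0: tbl 0x31, slot 9 ⇒ 0x3C007 (P1/RW1/US1/PS0)
  lvl1: tbl 0x3C, slot 26 ⇒ 0x1E000 (P0/RW0/US0/PS0)
  ⇒ fault: PAGE_NOT_PRESENT  — 2 lookups
#2 VA=0x2C1774D (r,user):
  lvl0: tbl 0x31, slot 22 ⇒ 0x3F007 (P1/RW1/US1/PS0)
  lvl1: tbl 0x3F, slot 23 ⇒ 0x41007 (P1/RW1/US1/PS0)
  → PA=0x4174D  (2 entries read)

Entries read for #1: 2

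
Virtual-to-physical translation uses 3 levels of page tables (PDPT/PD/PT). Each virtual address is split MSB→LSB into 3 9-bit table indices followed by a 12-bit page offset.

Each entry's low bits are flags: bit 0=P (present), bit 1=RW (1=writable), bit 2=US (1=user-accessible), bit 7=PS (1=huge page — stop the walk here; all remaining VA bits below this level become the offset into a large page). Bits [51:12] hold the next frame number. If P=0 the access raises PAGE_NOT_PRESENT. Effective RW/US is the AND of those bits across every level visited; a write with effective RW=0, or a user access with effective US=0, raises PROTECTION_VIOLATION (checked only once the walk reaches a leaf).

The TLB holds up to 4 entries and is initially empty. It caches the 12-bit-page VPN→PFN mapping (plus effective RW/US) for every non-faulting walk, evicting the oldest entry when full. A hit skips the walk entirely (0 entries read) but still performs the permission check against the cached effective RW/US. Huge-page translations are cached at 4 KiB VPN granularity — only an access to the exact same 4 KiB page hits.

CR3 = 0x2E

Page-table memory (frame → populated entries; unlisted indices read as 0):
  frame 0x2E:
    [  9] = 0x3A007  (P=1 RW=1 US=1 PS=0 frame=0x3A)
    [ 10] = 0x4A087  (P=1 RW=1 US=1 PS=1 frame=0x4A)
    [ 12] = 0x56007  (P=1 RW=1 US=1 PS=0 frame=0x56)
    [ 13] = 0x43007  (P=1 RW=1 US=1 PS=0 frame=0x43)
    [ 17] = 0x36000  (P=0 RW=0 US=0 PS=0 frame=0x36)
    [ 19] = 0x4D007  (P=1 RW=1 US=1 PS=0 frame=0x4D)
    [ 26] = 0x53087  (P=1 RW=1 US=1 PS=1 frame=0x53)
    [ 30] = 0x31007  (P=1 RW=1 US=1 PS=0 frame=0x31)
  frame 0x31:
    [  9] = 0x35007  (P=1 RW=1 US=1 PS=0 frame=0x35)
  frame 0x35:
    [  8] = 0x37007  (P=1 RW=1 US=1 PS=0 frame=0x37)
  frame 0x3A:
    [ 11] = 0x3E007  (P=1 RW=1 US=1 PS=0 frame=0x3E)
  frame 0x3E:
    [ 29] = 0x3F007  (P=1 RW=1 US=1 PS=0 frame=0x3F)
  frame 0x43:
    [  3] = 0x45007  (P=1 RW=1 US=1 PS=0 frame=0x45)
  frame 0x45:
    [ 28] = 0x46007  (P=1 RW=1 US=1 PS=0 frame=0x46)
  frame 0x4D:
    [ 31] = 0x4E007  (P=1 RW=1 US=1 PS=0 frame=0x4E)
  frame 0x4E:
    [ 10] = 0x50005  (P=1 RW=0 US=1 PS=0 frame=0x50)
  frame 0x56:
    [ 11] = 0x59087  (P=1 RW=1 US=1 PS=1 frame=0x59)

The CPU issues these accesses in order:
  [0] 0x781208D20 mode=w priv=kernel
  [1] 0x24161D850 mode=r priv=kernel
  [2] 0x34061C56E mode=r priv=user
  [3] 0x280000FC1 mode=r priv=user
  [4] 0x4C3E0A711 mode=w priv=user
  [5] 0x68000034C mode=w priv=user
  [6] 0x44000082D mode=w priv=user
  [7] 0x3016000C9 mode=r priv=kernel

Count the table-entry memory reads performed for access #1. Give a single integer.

Per-access translation:
#0 VA=0x781208D20 (w,kernel):
  [0] read 0x2E idx=30: raw=0x31007 flags P=1 W=1 U=1 S=0
  [1] read 0x31 idx=9: raw=0x35007 flags P=1 W=1 U=1 S=0
  [2] read 0x35 idx=8: raw=0x37007 flags P=1 W=1 U=1 S=0
  ✓ 0x37D20  — 3 lookups
#1 VA=0x24161D850 (r,kernel):
  [0] read 0x2E idx=9: raw=0x3A007 flags P=1 W=1 U=1 S=0
  [1] read 0x3A idx=11: raw=0x3E007 flags P=1 W=1 U=1 S=0
  [2] read 0x3E idx=29: raw=0x3F007 flags P=1 W=1 U=1 S=0
  ✓ 0x3F850  — 3 lookups
#2 VA=0x34061C56E (r,user):
  [0] read 0x2E idx=13: raw=0x43007 flags P=1 W=1 U=1 S=0
  [1] read 0x43 idx=3: raw=0x45007 flags P=1 W=1 U=1 S=0
  [2] read 0x45 idx=28: raw=0x46007 flags P=1 W=1 U=1 S=0
  ✓ 0x4656E  — 3 lookups
#3 VA=0x280000FC1 (r,user):
  [0] read 0x2E idx=10: raw=0x4A087 flags P=1 W=1 U=1 S=1
  ✓ 0x4AFC1 (huge @L0)  — 1 lookups
#4 VA=0x4C3E0A711 (w,user):
  [0] read 0x2E idx=19: raw=0x4D007 flags P=1 W=1 U=1 S=0
  [1] read 0x4D idx=31: raw=0x4E007 flags P=1 W=1 U=1 S=0
  [2] read 0x4E idx=10: raw=0x50005 flags P=1 W=0 U=1 S=0
  ⇒ fault: PROTECTION_VIOLATION  — 3 lookups
#5 VA=0x68000034C (w,user):
  [0] read 0x2E idx=26: raw=0x53087 flags P=1 W=1 U=1 S=1
  ✓ 0x5334C (huge @L0)  — 1 lookups
#6 VA=0x44000082D (w,user):
  [0] read 0x2E idx=17: raw=0x36000 flags P=0 W=0 U=0 S=0
  ⇒ fault: PAGE_NOT_PRESENT  — 1 lookups
#7 VA=0x3016000C9 (r,kernel):
  [0] read 0x2E idx=12: raw=0x56007 flags P=1 W=1 U=1 S=0
  [1] read 0x56 idx=11: raw=0x59087 flags P=1 W=1 U=1 S=1
  ✓ 0x590C9 (huge @L1)  — 2 lookups

Entries read for #1: 3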